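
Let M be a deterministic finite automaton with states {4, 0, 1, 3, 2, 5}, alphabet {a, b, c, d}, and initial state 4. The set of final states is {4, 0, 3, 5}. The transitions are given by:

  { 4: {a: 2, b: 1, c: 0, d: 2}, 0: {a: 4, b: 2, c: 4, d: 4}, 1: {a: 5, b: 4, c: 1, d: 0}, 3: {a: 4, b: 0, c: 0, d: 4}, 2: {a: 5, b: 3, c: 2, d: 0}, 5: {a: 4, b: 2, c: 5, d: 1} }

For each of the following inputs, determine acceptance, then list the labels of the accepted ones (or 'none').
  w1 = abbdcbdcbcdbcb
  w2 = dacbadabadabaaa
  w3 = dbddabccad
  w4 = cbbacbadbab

w1, w4

w1: Trace: 4 -a-> 2 -b-> 3 -b-> 0 -d-> 4 -c-> 0 -b-> 2 -d-> 0 -c-> 4 -b-> 1 -c-> 1 -d-> 0 -b-> 2 -c-> 2 -b-> 3  → end 3, accepted
w2: Trace: 4 -d-> 2 -a-> 5 -c-> 5 -b-> 2 -a-> 5 -d-> 1 -a-> 5 -b-> 2 -a-> 5 -d-> 1 -a-> 5 -b-> 2 -a-> 5 -a-> 4 -a-> 2  → end 2, rejected
w3: Trace: 4 -d-> 2 -b-> 3 -d-> 4 -d-> 2 -a-> 5 -b-> 2 -c-> 2 -c-> 2 -a-> 5 -d-> 1  → end 1, rejected
w4: Trace: 4 -c-> 0 -b-> 2 -b-> 3 -a-> 4 -c-> 0 -b-> 2 -a-> 5 -d-> 1 -b-> 4 -a-> 2 -b-> 3  → end 3, accepted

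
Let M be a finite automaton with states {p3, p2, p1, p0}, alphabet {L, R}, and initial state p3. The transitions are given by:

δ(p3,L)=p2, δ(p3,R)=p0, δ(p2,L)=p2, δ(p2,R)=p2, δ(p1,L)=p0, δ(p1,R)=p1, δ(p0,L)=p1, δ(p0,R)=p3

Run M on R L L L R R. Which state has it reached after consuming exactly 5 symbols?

p1

p3 → p0 → p1 → p0 → p1 → p1
After 5 symbols: p1.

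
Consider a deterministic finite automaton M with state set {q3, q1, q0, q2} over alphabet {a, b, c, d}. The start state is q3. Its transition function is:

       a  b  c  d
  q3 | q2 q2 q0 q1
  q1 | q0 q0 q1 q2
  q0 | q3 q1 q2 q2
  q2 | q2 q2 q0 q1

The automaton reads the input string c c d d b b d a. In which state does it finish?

start at q3
read 'c': q3 → q0
read 'c': q0 → q2
read 'd': q2 → q1
read 'd': q1 → q2
read 'b': q2 → q2
read 'b': q2 → q2
read 'd': q2 → q1
read 'a': q1 → q0

q0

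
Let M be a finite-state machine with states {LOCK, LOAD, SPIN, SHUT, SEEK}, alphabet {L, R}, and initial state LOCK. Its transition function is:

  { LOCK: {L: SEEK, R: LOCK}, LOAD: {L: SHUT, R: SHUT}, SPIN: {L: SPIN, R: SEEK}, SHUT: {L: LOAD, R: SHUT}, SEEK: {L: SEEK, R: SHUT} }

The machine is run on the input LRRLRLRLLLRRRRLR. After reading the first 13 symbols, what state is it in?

SHUT

LOCK → SEEK → SHUT → SHUT → LOAD → SHUT → LOAD → SHUT → LOAD → SHUT → LOAD → SHUT → SHUT → SHUT
After 13 symbols: SHUT.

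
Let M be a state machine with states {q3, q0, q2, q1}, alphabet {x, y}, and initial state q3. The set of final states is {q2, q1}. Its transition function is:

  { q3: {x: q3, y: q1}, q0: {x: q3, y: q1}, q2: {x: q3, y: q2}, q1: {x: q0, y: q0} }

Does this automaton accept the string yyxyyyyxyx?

No

Trace: q3 -y-> q1 -y-> q0 -x-> q3 -y-> q1 -y-> q0 -y-> q1 -y-> q0 -x-> q3 -y-> q1 -x-> q0
End state q0 is not accepting.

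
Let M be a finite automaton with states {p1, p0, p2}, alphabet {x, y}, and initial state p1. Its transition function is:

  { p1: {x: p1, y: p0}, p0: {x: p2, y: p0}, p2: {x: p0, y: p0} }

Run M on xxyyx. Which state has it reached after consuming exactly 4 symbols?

start at p1
read 'x': p1 → p1
read 'x': p1 → p1
read 'y': p1 → p0
read 'y': p0 → p0
After 4 symbols: p0.

p0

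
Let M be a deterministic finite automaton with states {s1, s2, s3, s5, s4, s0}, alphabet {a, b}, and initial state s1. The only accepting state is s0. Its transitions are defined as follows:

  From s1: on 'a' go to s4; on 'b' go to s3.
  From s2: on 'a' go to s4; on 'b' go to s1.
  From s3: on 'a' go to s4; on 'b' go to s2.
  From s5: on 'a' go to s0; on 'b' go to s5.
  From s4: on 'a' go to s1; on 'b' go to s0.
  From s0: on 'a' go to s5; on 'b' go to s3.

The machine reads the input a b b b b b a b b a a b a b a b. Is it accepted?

s1 → s4 → s0 → s3 → s2 → s1 → s3 → s4 → s0 → s3 → s4 → s1 → s3 → s4 → s0 → s5 → s5
End state s5 is not accepting.

No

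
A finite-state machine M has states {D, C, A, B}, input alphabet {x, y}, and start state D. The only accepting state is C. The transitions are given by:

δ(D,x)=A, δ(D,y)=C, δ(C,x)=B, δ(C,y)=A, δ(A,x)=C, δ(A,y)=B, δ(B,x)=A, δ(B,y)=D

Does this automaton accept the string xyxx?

Trace: D -x-> A -y-> B -x-> A -x-> C
End state C is accepting.

Yes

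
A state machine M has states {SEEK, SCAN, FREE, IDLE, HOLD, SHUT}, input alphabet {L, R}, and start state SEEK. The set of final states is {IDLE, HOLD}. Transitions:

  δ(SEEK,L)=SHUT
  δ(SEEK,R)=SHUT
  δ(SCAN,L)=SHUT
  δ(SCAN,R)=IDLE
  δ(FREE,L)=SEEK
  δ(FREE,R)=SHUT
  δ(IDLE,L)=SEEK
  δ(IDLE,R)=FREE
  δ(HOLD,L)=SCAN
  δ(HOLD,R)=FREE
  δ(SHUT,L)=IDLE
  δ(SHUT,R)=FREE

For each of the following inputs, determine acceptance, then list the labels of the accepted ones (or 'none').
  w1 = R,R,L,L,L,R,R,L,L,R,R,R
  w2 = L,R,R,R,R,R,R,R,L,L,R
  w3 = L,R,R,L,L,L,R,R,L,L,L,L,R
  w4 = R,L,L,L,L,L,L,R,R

none

w1: Trace: SEEK -R-> SHUT -R-> FREE -L-> SEEK -L-> SHUT -L-> IDLE -R-> FREE -R-> SHUT -L-> IDLE -L-> SEEK -R-> SHUT -R-> FREE -R-> SHUT  → end SHUT, rejected
w2: Trace: SEEK -L-> SHUT -R-> FREE -R-> SHUT -R-> FREE -R-> SHUT -R-> FREE -R-> SHUT -R-> FREE -L-> SEEK -L-> SHUT -R-> FREE  → end FREE, rejected
w3: Trace: SEEK -L-> SHUT -R-> FREE -R-> SHUT -L-> IDLE -L-> SEEK -L-> SHUT -R-> FREE -R-> SHUT -L-> IDLE -L-> SEEK -L-> SHUT -L-> IDLE -R-> FREE  → end FREE, rejected
w4: Trace: SEEK -R-> SHUT -L-> IDLE -L-> SEEK -L-> SHUT -L-> IDLE -L-> SEEK -L-> SHUT -R-> FREE -R-> SHUT  → end SHUT, rejected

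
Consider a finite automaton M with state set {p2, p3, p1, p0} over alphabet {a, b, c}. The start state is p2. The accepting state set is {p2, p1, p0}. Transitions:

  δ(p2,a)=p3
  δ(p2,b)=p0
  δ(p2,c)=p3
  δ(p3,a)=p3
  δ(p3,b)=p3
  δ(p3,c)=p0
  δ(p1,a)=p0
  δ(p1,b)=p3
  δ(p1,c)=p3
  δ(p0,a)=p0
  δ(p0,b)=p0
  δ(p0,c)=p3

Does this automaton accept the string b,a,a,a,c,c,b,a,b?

Yes

p2 → p0 → p0 → p0 → p0 → p3 → p0 → p0 → p0 → p0
End state p0 is accepting.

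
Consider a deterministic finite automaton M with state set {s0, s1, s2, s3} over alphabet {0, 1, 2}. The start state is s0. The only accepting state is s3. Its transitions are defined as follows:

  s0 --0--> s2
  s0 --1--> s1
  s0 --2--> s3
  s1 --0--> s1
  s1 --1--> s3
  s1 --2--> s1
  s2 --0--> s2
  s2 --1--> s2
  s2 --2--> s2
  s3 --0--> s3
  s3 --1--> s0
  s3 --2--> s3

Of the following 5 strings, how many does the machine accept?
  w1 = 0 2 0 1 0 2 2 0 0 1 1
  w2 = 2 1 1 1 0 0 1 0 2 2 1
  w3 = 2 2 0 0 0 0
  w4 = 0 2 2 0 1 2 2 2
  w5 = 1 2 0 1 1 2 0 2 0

2

w1: s0 → s2 → s2 → s2 → s2 → s2 → s2 → s2 → s2 → s2 → s2 → s2  → end s2, rejected
w2: s0 → s3 → s0 → s1 → s3 → s3 → s3 → s0 → s2 → s2 → s2 → s2  → end s2, rejected
w3: s0 → s3 → s3 → s3 → s3 → s3 → s3  → end s3, accepted
w4: s0 → s2 → s2 → s2 → s2 → s2 → s2 → s2 → s2  → end s2, rejected
w5: s0 → s1 → s1 → s1 → s3 → s0 → s3 → s3 → s3 → s3  → end s3, accepted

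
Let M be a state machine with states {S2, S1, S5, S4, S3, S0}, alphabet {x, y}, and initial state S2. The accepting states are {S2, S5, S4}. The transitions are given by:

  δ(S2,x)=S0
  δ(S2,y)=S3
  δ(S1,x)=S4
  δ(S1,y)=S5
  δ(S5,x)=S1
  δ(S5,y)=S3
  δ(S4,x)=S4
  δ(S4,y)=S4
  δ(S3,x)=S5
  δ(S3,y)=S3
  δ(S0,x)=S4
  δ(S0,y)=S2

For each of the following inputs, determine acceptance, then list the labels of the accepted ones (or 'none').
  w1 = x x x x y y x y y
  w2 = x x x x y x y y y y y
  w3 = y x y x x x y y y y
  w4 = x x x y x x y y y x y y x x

w1: S2 → S0 → S4 → S4 → S4 → S4 → S4 → S4 → S4 → S4  → end S4, accepted
w2: S2 → S0 → S4 → S4 → S4 → S4 → S4 → S4 → S4 → S4 → S4 → S4  → end S4, accepted
w3: S2 → S3 → S5 → S3 → S5 → S1 → S4 → S4 → S4 → S4 → S4  → end S4, accepted
w4: S2 → S0 → S4 → S4 → S4 → S4 → S4 → S4 → S4 → S4 → S4 → S4 → S4 → S4 → S4  → end S4, accepted

w1, w2, w3, w4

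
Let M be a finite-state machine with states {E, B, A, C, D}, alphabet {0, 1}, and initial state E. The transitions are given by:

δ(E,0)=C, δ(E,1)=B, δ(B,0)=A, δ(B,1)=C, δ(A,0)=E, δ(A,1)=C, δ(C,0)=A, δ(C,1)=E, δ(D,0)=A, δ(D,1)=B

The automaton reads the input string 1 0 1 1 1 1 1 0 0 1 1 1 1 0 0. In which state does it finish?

E

E → B → A → C → E → B → C → E → C → A → C → E → B → C → A → E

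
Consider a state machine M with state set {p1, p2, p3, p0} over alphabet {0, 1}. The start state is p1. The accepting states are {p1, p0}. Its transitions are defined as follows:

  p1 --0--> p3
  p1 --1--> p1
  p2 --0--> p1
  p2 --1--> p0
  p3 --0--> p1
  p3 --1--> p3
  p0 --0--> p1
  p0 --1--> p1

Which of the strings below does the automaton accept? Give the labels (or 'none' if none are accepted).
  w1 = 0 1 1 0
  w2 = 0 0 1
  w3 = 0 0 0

w1: p1 → p3 → p3 → p3 → p1  → end p1, accepted
w2: p1 → p3 → p1 → p1  → end p1, accepted
w3: p1 → p3 → p1 → p3  → end p3, rejected

w1, w2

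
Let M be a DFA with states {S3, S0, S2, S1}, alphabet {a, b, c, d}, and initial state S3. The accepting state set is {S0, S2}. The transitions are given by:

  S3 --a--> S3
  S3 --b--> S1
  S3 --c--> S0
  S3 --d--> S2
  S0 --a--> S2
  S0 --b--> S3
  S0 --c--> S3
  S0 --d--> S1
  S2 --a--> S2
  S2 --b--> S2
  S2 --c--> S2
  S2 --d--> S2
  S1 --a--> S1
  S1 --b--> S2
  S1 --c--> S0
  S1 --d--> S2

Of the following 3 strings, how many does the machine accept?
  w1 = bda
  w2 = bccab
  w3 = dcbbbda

2

w1:
  start at S3
  read 'b': S3 → S1
  read 'd': S1 → S2
  read 'a': S2 → S2
  end S2, accepted
w2:
  start at S3
  read 'b': S3 → S1
  read 'c': S1 → S0
  read 'c': S0 → S3
  read 'a': S3 → S3
  read 'b': S3 → S1
  end S1, rejected
w3:
  start at S3
  read 'd': S3 → S2
  read 'c': S2 → S2
  read 'b': S2 → S2
  read 'b': S2 → S2
  read 'b': S2 → S2
  read 'd': S2 → S2
  read 'a': S2 → S2
  end S2, accepted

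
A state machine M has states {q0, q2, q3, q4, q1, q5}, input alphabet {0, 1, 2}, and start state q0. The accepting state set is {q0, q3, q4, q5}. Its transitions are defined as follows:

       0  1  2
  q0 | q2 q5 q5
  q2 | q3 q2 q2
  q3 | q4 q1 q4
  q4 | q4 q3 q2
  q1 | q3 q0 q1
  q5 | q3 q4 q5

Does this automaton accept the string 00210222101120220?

q0 → q2 → q3 → q4 → q3 → q4 → q2 → q2 → q2 → q2 → q3 → q1 → q0 → q5 → q3 → q4 → q2 → q3
End state q3 is accepting.

Yes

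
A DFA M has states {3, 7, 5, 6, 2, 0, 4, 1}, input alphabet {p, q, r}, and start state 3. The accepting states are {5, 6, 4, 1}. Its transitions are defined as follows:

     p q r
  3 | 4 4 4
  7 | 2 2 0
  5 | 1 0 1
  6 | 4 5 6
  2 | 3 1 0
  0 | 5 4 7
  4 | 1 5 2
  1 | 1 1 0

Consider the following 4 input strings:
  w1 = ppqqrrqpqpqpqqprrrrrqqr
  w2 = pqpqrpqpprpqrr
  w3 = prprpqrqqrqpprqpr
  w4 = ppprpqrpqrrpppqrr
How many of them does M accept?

1

w1: Trace: 3 -p-> 4 -p-> 1 -q-> 1 -q-> 1 -r-> 0 -r-> 7 -q-> 2 -p-> 3 -q-> 4 -p-> 1 -q-> 1 -p-> 1 -q-> 1 -q-> 1 -p-> 1 -r-> 0 -r-> 7 -r-> 0 -r-> 7 -r-> 0 -q-> 4 -q-> 5 -r-> 1  → end 1, accepted
w2: Trace: 3 -p-> 4 -q-> 5 -p-> 1 -q-> 1 -r-> 0 -p-> 5 -q-> 0 -p-> 5 -p-> 1 -r-> 0 -p-> 5 -q-> 0 -r-> 7 -r-> 0  → end 0, rejected
w3: Trace: 3 -p-> 4 -r-> 2 -p-> 3 -r-> 4 -p-> 1 -q-> 1 -r-> 0 -q-> 4 -q-> 5 -r-> 1 -q-> 1 -p-> 1 -p-> 1 -r-> 0 -q-> 4 -p-> 1 -r-> 0  → end 0, rejected
w4: Trace: 3 -p-> 4 -p-> 1 -p-> 1 -r-> 0 -p-> 5 -q-> 0 -r-> 7 -p-> 2 -q-> 1 -r-> 0 -r-> 7 -p-> 2 -p-> 3 -p-> 4 -q-> 5 -r-> 1 -r-> 0  → end 0, rejected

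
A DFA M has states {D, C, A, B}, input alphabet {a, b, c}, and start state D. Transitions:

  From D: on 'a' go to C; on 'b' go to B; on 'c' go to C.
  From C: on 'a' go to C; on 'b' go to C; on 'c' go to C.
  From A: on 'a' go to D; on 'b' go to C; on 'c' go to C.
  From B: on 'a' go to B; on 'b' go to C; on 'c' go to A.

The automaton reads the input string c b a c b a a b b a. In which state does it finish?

C

Trace: D -c-> C -b-> C -a-> C -c-> C -b-> C -a-> C -a-> C -b-> C -b-> C -a-> C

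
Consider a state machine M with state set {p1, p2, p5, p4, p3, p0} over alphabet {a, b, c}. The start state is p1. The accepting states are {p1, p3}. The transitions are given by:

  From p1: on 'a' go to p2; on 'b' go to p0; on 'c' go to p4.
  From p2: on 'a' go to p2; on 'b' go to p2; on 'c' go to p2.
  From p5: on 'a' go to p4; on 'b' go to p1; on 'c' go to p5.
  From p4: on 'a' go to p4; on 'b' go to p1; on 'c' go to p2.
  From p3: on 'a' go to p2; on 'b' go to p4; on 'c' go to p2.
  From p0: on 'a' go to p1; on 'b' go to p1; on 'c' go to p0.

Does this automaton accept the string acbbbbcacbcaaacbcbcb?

No

start at p1
read 'a': p1 → p2
read 'c': p2 → p2
read 'b': p2 → p2
read 'b': p2 → p2
read 'b': p2 → p2
read 'b': p2 → p2
read 'c': p2 → p2
read 'a': p2 → p2
read 'c': p2 → p2
read 'b': p2 → p2
read 'c': p2 → p2
read 'a': p2 → p2
read 'a': p2 → p2
read 'a': p2 → p2
read 'c': p2 → p2
read 'b': p2 → p2
read 'c': p2 → p2
read 'b': p2 → p2
read 'c': p2 → p2
read 'b': p2 → p2
End state p2 is not accepting.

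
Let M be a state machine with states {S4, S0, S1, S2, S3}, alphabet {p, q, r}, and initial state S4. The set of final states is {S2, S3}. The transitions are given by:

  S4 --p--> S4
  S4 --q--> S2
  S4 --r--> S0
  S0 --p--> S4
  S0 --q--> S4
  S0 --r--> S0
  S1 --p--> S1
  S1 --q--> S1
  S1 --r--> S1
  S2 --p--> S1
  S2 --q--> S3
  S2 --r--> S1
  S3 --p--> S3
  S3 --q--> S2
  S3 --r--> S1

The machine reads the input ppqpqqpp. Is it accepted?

S4 → S4 → S4 → S2 → S1 → S1 → S1 → S1 → S1
End state S1 is not accepting.

No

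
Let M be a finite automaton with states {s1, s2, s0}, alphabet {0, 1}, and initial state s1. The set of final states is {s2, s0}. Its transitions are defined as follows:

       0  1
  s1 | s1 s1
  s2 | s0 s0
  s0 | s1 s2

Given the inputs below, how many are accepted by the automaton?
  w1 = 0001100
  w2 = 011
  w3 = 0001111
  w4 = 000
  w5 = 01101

0

w1:
  start at s1
  read '0': s1 → s1
  read '0': s1 → s1
  read '0': s1 → s1
  read '1': s1 → s1
  read '1': s1 → s1
  read '0': s1 → s1
  read '0': s1 → s1
  end s1, rejected
w2:
  start at s1
  read '0': s1 → s1
  read '1': s1 → s1
  read '1': s1 → s1
  end s1, rejected
w3:
  start at s1
  read '0': s1 → s1
  read '0': s1 → s1
  read '0': s1 → s1
  read '1': s1 → s1
  read '1': s1 → s1
  read '1': s1 → s1
  read '1': s1 → s1
  end s1, rejected
w4:
  start at s1
  read '0': s1 → s1
  read '0': s1 → s1
  read '0': s1 → s1
  end s1, rejected
w5:
  start at s1
  read '0': s1 → s1
  read '1': s1 → s1
  read '1': s1 → s1
  read '0': s1 → s1
  read '1': s1 → s1
  end s1, rejected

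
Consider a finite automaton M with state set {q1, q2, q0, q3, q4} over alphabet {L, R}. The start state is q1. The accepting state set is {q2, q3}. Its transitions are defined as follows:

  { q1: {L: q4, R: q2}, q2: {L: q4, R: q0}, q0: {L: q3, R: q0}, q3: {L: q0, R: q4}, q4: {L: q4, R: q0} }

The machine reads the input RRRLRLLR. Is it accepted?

start at q1
read 'R': q1 → q2
read 'R': q2 → q0
read 'R': q0 → q0
read 'L': q0 → q3
read 'R': q3 → q4
read 'L': q4 → q4
read 'L': q4 → q4
read 'R': q4 → q0
End state q0 is not accepting.

No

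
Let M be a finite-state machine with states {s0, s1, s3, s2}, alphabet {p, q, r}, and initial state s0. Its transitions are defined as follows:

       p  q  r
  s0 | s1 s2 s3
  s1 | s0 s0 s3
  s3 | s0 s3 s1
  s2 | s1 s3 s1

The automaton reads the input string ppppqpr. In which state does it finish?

s0 → s1 → s0 → s1 → s0 → s2 → s1 → s3

s3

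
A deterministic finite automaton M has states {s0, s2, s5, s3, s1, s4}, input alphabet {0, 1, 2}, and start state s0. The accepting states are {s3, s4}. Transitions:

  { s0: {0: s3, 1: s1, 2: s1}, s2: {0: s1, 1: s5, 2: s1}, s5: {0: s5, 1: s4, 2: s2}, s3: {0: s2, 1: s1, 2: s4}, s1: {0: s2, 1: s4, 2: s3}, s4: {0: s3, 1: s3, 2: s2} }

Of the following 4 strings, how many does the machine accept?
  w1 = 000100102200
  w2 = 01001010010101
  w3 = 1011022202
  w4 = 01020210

1

w1:
  start at s0
  read '0': s0 → s3
  read '0': s3 → s2
  read '0': s2 → s1
  read '1': s1 → s4
  read '0': s4 → s3
  read '0': s3 → s2
  read '1': s2 → s5
  read '0': s5 → s5
  read '2': s5 → s2
  read '2': s2 → s1
  read '0': s1 → s2
  read '0': s2 → s1
  end s1, rejected
w2:
  start at s0
  read '0': s0 → s3
  read '1': s3 → s1
  read '0': s1 → s2
  read '0': s2 → s1
  read '1': s1 → s4
  read '0': s4 → s3
  read '1': s3 → s1
  read '0': s1 → s2
  read '0': s2 → s1
  read '1': s1 → s4
  read '0': s4 → s3
  read '1': s3 → s1
  read '0': s1 → s2
  read '1': s2 → s5
  end s5, rejected
w3:
  start at s0
  read '1': s0 → s1
  read '0': s1 → s2
  read '1': s2 → s5
  read '1': s5 → s4
  read '0': s4 → s3
  read '2': s3 → s4
  read '2': s4 → s2
  read '2': s2 → s1
  read '0': s1 → s2
  read '2': s2 → s1
  end s1, rejected
w4:
  start at s0
  read '0': s0 → s3
  read '1': s3 → s1
  read '0': s1 → s2
  read '2': s2 → s1
  read '0': s1 → s2
  read '2': s2 → s1
  read '1': s1 → s4
  read '0': s4 → s3
  end s3, accepted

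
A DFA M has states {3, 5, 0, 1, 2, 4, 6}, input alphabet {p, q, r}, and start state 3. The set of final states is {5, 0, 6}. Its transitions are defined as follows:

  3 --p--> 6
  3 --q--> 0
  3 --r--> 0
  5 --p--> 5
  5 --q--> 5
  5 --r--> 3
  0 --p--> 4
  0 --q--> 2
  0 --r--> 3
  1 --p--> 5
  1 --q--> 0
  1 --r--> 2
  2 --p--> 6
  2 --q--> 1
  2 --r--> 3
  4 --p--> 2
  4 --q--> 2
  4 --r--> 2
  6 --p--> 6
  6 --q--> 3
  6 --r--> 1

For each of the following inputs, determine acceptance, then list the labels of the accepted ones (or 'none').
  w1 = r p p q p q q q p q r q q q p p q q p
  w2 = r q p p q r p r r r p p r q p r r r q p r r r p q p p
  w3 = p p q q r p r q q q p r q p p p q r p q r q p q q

w1: Trace: 3 -r-> 0 -p-> 4 -p-> 2 -q-> 1 -p-> 5 -q-> 5 -q-> 5 -q-> 5 -p-> 5 -q-> 5 -r-> 3 -q-> 0 -q-> 2 -q-> 1 -p-> 5 -p-> 5 -q-> 5 -q-> 5 -p-> 5  → end 5, accepted
w2: Trace: 3 -r-> 0 -q-> 2 -p-> 6 -p-> 6 -q-> 3 -r-> 0 -p-> 4 -r-> 2 -r-> 3 -r-> 0 -p-> 4 -p-> 2 -r-> 3 -q-> 0 -p-> 4 -r-> 2 -r-> 3 -r-> 0 -q-> 2 -p-> 6 -r-> 1 -r-> 2 -r-> 3 -p-> 6 -q-> 3 -p-> 6 -p-> 6  → end 6, accepted
w3: Trace: 3 -p-> 6 -p-> 6 -q-> 3 -q-> 0 -r-> 3 -p-> 6 -r-> 1 -q-> 0 -q-> 2 -q-> 1 -p-> 5 -r-> 3 -q-> 0 -p-> 4 -p-> 2 -p-> 6 -q-> 3 -r-> 0 -p-> 4 -q-> 2 -r-> 3 -q-> 0 -p-> 4 -q-> 2 -q-> 1  → end 1, rejected

w1, w2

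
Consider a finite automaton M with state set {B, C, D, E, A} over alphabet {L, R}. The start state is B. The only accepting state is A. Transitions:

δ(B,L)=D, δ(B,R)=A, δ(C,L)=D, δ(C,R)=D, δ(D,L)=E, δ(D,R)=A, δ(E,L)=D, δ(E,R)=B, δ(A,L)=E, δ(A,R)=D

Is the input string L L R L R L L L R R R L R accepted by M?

No

B → D → E → B → D → A → E → D → E → B → A → D → E → B
End state B is not accepting.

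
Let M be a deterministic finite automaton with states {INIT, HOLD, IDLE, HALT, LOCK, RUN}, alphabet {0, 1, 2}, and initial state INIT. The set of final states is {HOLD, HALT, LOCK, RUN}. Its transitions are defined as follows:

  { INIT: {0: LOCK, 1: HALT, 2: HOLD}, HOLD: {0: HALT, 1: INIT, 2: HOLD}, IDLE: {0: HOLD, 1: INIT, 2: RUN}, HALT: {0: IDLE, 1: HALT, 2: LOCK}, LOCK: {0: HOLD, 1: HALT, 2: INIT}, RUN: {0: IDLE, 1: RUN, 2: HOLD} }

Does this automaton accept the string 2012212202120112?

Yes

start at INIT
read '2': INIT → HOLD
read '0': HOLD → HALT
read '1': HALT → HALT
read '2': HALT → LOCK
read '2': LOCK → INIT
read '1': INIT → HALT
read '2': HALT → LOCK
read '2': LOCK → INIT
read '0': INIT → LOCK
read '2': LOCK → INIT
read '1': INIT → HALT
read '2': HALT → LOCK
read '0': LOCK → HOLD
read '1': HOLD → INIT
read '1': INIT → HALT
read '2': HALT → LOCK
End state LOCK is accepting.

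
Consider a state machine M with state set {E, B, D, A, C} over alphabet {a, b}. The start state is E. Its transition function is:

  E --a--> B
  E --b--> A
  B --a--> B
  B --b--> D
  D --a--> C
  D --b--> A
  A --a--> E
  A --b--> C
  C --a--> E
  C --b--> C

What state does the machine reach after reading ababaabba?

E

start at E
read 'a': E → B
read 'b': B → D
read 'a': D → C
read 'b': C → C
read 'a': C → E
read 'a': E → B
read 'b': B → D
read 'b': D → A
read 'a': A → E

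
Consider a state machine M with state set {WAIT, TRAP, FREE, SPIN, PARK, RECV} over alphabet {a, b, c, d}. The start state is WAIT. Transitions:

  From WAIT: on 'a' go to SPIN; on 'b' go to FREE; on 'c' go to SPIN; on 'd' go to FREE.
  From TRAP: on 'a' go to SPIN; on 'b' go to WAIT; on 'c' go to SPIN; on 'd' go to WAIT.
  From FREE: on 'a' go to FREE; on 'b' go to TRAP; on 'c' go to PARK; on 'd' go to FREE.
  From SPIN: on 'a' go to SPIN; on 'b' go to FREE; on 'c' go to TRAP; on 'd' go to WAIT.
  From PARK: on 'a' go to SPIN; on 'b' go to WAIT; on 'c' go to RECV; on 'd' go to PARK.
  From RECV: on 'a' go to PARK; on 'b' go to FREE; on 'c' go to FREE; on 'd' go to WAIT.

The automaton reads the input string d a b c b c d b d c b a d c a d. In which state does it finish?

start at WAIT
read 'd': WAIT → FREE
read 'a': FREE → FREE
read 'b': FREE → TRAP
read 'c': TRAP → SPIN
read 'b': SPIN → FREE
read 'c': FREE → PARK
read 'd': PARK → PARK
read 'b': PARK → WAIT
read 'd': WAIT → FREE
read 'c': FREE → PARK
read 'b': PARK → WAIT
read 'a': WAIT → SPIN
read 'd': SPIN → WAIT
read 'c': WAIT → SPIN
read 'a': SPIN → SPIN
read 'd': SPIN → WAIT

WAIT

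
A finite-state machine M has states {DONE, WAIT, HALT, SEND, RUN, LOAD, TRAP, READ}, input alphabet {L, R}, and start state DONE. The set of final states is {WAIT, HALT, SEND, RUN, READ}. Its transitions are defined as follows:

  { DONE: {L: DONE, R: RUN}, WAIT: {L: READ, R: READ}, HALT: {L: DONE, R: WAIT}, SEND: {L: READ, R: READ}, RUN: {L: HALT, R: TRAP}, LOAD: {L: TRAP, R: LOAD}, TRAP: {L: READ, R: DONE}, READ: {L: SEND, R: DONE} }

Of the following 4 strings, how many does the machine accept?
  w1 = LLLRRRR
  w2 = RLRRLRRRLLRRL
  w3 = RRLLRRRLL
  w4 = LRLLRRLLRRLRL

3

w1:
  start at DONE
  read 'L': DONE → DONE
  read 'L': DONE → DONE
  read 'L': DONE → DONE
  read 'R': DONE → RUN
  read 'R': RUN → TRAP
  read 'R': TRAP → DONE
  read 'R': DONE → RUN
  end RUN, accepted
w2:
  start at DONE
  read 'R': DONE → RUN
  read 'L': RUN → HALT
  read 'R': HALT → WAIT
  read 'R': WAIT → READ
  read 'L': READ → SEND
  read 'R': SEND → READ
  read 'R': READ → DONE
  read 'R': DONE → RUN
  read 'L': RUN → HALT
  read 'L': HALT → DONE
  read 'R': DONE → RUN
  read 'R': RUN → TRAP
  read 'L': TRAP → READ
  end READ, accepted
w3:
  start at DONE
  read 'R': DONE → RUN
  read 'R': RUN → TRAP
  read 'L': TRAP → READ
  read 'L': READ → SEND
  read 'R': SEND → READ
  read 'R': READ → DONE
  read 'R': DONE → RUN
  read 'L': RUN → HALT
  read 'L': HALT → DONE
  end DONE, rejected
w4:
  start at DONE
  read 'L': DONE → DONE
  read 'R': DONE → RUN
  read 'L': RUN → HALT
  read 'L': HALT → DONE
  read 'R': DONE → RUN
  read 'R': RUN → TRAP
  read 'L': TRAP → READ
  read 'L': READ → SEND
  read 'R': SEND → READ
  read 'R': READ → DONE
  read 'L': DONE → DONE
  read 'R': DONE → RUN
  read 'L': RUN → HALT
  end HALT, accepted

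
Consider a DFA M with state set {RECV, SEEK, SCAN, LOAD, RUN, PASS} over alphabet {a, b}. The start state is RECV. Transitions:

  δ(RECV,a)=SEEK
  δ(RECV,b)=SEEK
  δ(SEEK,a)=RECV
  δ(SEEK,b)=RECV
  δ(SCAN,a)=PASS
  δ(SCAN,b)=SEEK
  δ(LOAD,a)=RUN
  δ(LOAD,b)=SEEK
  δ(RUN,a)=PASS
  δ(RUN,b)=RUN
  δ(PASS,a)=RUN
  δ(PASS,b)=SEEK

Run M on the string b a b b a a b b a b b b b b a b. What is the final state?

RECV

start at RECV
read 'b': RECV → SEEK
read 'a': SEEK → RECV
read 'b': RECV → SEEK
read 'b': SEEK → RECV
read 'a': RECV → SEEK
read 'a': SEEK → RECV
read 'b': RECV → SEEK
read 'b': SEEK → RECV
read 'a': RECV → SEEK
read 'b': SEEK → RECV
read 'b': RECV → SEEK
read 'b': SEEK → RECV
read 'b': RECV → SEEK
read 'b': SEEK → RECV
read 'a': RECV → SEEK
read 'b': SEEK → RECV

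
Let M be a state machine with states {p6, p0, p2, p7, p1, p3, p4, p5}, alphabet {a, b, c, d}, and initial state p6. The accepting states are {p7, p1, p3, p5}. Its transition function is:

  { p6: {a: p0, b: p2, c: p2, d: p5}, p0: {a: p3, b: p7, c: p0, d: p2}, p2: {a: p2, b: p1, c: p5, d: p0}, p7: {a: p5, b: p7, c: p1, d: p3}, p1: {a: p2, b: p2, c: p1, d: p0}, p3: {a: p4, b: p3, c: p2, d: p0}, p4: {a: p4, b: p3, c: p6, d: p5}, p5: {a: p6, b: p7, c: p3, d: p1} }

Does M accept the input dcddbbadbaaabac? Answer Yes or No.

start at p6
read 'd': p6 → p5
read 'c': p5 → p3
read 'd': p3 → p0
read 'd': p0 → p2
read 'b': p2 → p1
read 'b': p1 → p2
read 'a': p2 → p2
read 'd': p2 → p0
read 'b': p0 → p7
read 'a': p7 → p5
read 'a': p5 → p6
read 'a': p6 → p0
read 'b': p0 → p7
read 'a': p7 → p5
read 'c': p5 → p3
End state p3 is accepting.

Yes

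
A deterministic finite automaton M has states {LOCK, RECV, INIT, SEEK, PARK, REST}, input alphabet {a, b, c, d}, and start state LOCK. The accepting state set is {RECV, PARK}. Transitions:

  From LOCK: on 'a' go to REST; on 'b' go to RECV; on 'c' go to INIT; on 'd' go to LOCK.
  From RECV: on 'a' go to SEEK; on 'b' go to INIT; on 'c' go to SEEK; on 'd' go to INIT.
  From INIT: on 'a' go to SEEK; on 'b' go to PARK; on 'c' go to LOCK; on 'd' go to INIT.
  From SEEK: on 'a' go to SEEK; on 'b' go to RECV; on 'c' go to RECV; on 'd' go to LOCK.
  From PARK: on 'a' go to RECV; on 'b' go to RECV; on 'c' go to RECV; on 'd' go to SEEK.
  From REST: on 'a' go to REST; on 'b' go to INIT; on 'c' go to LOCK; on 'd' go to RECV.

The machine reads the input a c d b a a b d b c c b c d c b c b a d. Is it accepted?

No

LOCK → REST → LOCK → LOCK → RECV → SEEK → SEEK → RECV → INIT → PARK → RECV → SEEK → RECV → SEEK → LOCK → INIT → PARK → RECV → INIT → SEEK → LOCK
End state LOCK is not accepting.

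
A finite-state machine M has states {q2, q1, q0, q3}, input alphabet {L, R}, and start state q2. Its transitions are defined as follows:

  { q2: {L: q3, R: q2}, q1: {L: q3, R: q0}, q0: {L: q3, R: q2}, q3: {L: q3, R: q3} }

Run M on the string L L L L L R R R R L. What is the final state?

start at q2
read 'L': q2 → q3
read 'L': q3 → q3
read 'L': q3 → q3
read 'L': q3 → q3
read 'L': q3 → q3
read 'R': q3 → q3
read 'R': q3 → q3
read 'R': q3 → q3
read 'R': q3 → q3
read 'L': q3 → q3

q3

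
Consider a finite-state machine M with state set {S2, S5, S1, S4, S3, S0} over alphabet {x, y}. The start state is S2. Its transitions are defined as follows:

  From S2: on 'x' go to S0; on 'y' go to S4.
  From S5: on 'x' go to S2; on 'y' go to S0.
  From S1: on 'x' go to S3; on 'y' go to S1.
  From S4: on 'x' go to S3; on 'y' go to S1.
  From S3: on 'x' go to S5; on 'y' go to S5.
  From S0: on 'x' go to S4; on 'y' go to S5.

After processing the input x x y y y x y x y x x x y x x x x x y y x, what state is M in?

S3

Trace: S2 -x-> S0 -x-> S4 -y-> S1 -y-> S1 -y-> S1 -x-> S3 -y-> S5 -x-> S2 -y-> S4 -x-> S3 -x-> S5 -x-> S2 -y-> S4 -x-> S3 -x-> S5 -x-> S2 -x-> S0 -x-> S4 -y-> S1 -y-> S1 -x-> S3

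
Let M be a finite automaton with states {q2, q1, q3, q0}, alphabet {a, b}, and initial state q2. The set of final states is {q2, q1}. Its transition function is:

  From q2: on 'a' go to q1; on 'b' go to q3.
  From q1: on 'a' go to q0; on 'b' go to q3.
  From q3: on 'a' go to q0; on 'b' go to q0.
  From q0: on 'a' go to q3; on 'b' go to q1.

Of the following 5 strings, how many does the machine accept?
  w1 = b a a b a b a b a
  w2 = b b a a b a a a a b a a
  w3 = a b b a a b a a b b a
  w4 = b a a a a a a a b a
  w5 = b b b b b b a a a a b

0

w1:
  start at q2
  read 'b': q2 → q3
  read 'a': q3 → q0
  read 'a': q0 → q3
  read 'b': q3 → q0
  read 'a': q0 → q3
  read 'b': q3 → q0
  read 'a': q0 → q3
  read 'b': q3 → q0
  read 'a': q0 → q3
  end q3, rejected
w2:
  start at q2
  read 'b': q2 → q3
  read 'b': q3 → q0
  read 'a': q0 → q3
  read 'a': q3 → q0
  read 'b': q0 → q1
  read 'a': q1 → q0
  read 'a': q0 → q3
  read 'a': q3 → q0
  read 'a': q0 → q3
  read 'b': q3 → q0
  read 'a': q0 → q3
  read 'a': q3 → q0
  end q0, rejected
w3:
  start at q2
  read 'a': q2 → q1
  read 'b': q1 → q3
  read 'b': q3 → q0
  read 'a': q0 → q3
  read 'a': q3 → q0
  read 'b': q0 → q1
  read 'a': q1 → q0
  read 'a': q0 → q3
  read 'b': q3 → q0
  read 'b': q0 → q1
  read 'a': q1 → q0
  end q0, rejected
w4:
  start at q2
  read 'b': q2 → q3
  read 'a': q3 → q0
  read 'a': q0 → q3
  read 'a': q3 → q0
  read 'a': q0 → q3
  read 'a': q3 → q0
  read 'a': q0 → q3
  read 'a': q3 → q0
  read 'b': q0 → q1
  read 'a': q1 → q0
  end q0, rejected
w5:
  start at q2
  read 'b': q2 → q3
  read 'b': q3 → q0
  read 'b': q0 → q1
  read 'b': q1 → q3
  read 'b': q3 → q0
  read 'b': q0 → q1
  read 'a': q1 → q0
  read 'a': q0 → q3
  read 'a': q3 → q0
  read 'a': q0 → q3
  read 'b': q3 → q0
  end q0, rejected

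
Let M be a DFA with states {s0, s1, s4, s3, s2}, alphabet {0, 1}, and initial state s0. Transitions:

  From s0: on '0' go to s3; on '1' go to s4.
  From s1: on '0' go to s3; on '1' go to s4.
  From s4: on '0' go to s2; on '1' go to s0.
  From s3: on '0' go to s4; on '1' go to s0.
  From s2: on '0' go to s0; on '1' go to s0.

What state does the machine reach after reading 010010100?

Trace: s0 -0-> s3 -1-> s0 -0-> s3 -0-> s4 -1-> s0 -0-> s3 -1-> s0 -0-> s3 -0-> s4

s4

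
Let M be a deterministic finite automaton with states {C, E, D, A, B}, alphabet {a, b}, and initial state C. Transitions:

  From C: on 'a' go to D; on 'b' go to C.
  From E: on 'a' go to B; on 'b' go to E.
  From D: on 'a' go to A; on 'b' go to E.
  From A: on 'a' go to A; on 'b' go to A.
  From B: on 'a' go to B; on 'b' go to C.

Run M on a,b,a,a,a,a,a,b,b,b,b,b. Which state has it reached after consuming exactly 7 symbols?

B

Trace: C -a-> D -b-> E -a-> B -a-> B -a-> B -a-> B -a-> B
After 7 symbols: B.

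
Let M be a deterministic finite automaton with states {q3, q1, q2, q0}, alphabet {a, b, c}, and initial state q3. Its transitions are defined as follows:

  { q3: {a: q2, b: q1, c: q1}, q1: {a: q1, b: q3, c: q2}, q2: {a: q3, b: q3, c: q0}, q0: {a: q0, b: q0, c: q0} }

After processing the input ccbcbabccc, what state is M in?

Trace: q3 -c-> q1 -c-> q2 -b-> q3 -c-> q1 -b-> q3 -a-> q2 -b-> q3 -c-> q1 -c-> q2 -c-> q0

q0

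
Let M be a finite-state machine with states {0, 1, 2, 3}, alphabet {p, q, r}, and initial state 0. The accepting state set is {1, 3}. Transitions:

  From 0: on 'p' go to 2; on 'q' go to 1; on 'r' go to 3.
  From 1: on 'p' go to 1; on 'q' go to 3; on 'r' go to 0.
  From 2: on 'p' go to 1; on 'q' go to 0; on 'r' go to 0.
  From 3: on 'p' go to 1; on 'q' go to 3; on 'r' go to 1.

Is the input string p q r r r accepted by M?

start at 0
read 'p': 0 → 2
read 'q': 2 → 0
read 'r': 0 → 3
read 'r': 3 → 1
read 'r': 1 → 0
End state 0 is not accepting.

No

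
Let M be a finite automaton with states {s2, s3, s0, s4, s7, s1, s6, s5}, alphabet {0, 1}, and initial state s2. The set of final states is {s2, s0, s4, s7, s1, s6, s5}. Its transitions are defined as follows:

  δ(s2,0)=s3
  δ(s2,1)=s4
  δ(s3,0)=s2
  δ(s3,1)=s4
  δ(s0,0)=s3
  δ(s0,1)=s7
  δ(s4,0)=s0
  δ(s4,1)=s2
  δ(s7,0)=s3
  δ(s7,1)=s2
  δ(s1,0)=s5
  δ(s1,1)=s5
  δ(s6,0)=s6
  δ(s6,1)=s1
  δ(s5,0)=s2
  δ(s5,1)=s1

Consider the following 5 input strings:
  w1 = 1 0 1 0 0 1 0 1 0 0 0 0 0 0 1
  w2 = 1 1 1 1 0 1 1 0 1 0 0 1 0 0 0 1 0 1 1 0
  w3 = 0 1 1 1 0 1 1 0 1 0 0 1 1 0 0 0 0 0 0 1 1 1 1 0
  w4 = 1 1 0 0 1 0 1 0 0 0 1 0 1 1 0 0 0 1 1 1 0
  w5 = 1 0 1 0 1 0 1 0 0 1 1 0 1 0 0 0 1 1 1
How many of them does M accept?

w1:
  start at s2
  read '1': s2 → s4
  read '0': s4 → s0
  read '1': s0 → s7
  read '0': s7 → s3
  read '0': s3 → s2
  read '1': s2 → s4
  read '0': s4 → s0
  read '1': s0 → s7
  read '0': s7 → s3
  read '0': s3 → s2
  read '0': s2 → s3
  read '0': s3 → s2
  read '0': s2 → s3
  read '0': s3 → s2
  read '1': s2 → s4
  end s4, accepted
w2:
  start at s2
  read '1': s2 → s4
  read '1': s4 → s2
  read '1': s2 → s4
  read '1': s4 → s2
  read '0': s2 → s3
  read '1': s3 → s4
  read '1': s4 → s2
  read '0': s2 → s3
  read '1': s3 → s4
  read '0': s4 → s0
  read '0': s0 → s3
  read '1': s3 → s4
  read '0': s4 → s0
  read '0': s0 → s3
  read '0': s3 → s2
  read '1': s2 → s4
  read '0': s4 → s0
  read '1': s0 → s7
  read '1': s7 → s2
  read '0': s2 → s3
  end s3, rejected
w3:
  start at s2
  read '0': s2 → s3
  read '1': s3 → s4
  read '1': s4 → s2
  read '1': s2 → s4
  read '0': s4 → s0
  read '1': s0 → s7
  read '1': s7 → s2
  read '0': s2 → s3
  read '1': s3 → s4
  read '0': s4 → s0
  read '0': s0 → s3
  read '1': s3 → s4
  read '1': s4 → s2
  read '0': s2 → s3
  read '0': s3 → s2
  read '0': s2 → s3
  read '0': s3 → s2
  read '0': s2 → s3
  read '0': s3 → s2
  read '1': s2 → s4
  read '1': s4 → s2
  read '1': s2 → s4
  read '1': s4 → s2
  read '0': s2 → s3
  end s3, rejected
w4:
  start at s2
  read '1': s2 → s4
  read '1': s4 → s2
  read '0': s2 → s3
  read '0': s3 → s2
  read '1': s2 → s4
  read '0': s4 → s0
  read '1': s0 → s7
  read '0': s7 → s3
  read '0': s3 → s2
  read '0': s2 → s3
  read '1': s3 → s4
  read '0': s4 → s0
  read '1': s0 → s7
  read '1': s7 → s2
  read '0': s2 → s3
  read '0': s3 → s2
  read '0': s2 → s3
  read '1': s3 → s4
  read '1': s4 → s2
  read '1': s2 → s4
  read '0': s4 → s0
  end s0, accepted
w5:
  start at s2
  read '1': s2 → s4
  read '0': s4 → s0
  read '1': s0 → s7
  read '0': s7 → s3
  read '1': s3 → s4
  read '0': s4 → s0
  read '1': s0 → s7
  read '0': s7 → s3
  read '0': s3 → s2
  read '1': s2 → s4
  read '1': s4 → s2
  read '0': s2 → s3
  read '1': s3 → s4
  read '0': s4 → s0
  read '0': s0 → s3
  read '0': s3 → s2
  read '1': s2 → s4
  read '1': s4 → s2
  read '1': s2 → s4
  end s4, accepted

3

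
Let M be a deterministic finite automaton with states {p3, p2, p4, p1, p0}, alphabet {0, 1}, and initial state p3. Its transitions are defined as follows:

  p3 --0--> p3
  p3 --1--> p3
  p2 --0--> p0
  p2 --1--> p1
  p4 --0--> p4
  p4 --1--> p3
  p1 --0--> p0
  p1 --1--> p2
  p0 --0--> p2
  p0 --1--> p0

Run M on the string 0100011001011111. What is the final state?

Trace: p3 -0-> p3 -1-> p3 -0-> p3 -0-> p3 -0-> p3 -1-> p3 -1-> p3 -0-> p3 -0-> p3 -1-> p3 -0-> p3 -1-> p3 -1-> p3 -1-> p3 -1-> p3 -1-> p3

p3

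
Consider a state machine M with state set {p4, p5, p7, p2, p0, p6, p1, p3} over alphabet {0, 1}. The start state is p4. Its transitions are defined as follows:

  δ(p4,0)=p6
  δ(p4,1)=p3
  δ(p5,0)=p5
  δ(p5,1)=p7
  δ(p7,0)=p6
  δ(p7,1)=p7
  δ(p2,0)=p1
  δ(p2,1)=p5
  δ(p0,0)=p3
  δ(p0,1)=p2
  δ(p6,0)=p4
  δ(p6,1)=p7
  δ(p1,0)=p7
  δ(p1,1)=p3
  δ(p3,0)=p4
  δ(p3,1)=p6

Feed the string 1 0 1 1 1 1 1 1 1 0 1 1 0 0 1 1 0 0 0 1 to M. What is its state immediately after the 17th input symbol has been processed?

p4

start at p4
read '1': p4 → p3
read '0': p3 → p4
read '1': p4 → p3
read '1': p3 → p6
read '1': p6 → p7
read '1': p7 → p7
read '1': p7 → p7
read '1': p7 → p7
read '1': p7 → p7
read '0': p7 → p6
read '1': p6 → p7
read '1': p7 → p7
read '0': p7 → p6
read '0': p6 → p4
read '1': p4 → p3
read '1': p3 → p6
read '0': p6 → p4
After 17 symbols: p4.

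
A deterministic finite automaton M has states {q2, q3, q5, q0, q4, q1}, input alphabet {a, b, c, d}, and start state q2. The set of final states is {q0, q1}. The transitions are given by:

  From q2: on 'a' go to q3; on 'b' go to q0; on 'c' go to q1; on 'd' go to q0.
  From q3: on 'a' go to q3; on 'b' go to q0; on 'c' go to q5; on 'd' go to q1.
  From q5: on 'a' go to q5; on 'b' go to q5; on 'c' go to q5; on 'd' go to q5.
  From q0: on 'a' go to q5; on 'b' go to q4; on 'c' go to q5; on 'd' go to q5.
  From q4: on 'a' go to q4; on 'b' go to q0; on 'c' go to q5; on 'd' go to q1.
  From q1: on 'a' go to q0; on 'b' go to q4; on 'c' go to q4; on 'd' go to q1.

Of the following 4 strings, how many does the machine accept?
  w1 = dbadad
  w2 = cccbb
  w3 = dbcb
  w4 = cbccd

w1: q2 → q0 → q4 → q4 → q1 → q0 → q5  → end q5, rejected
w2: q2 → q1 → q4 → q5 → q5 → q5  → end q5, rejected
w3: q2 → q0 → q4 → q5 → q5  → end q5, rejected
w4: q2 → q1 → q4 → q5 → q5 → q5  → end q5, rejected

0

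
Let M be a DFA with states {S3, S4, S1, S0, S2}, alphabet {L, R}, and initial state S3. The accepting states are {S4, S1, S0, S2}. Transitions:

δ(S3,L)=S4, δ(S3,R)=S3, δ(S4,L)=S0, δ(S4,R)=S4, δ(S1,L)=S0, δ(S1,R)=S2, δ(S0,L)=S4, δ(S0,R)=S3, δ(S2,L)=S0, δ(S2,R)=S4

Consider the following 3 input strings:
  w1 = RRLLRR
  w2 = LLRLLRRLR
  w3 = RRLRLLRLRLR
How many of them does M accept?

w1: S3 → S3 → S3 → S4 → S0 → S3 → S3  → end S3, rejected
w2: S3 → S4 → S0 → S3 → S4 → S0 → S3 → S3 → S4 → S4  → end S4, accepted
w3: S3 → S3 → S3 → S4 → S4 → S0 → S4 → S4 → S0 → S3 → S4 → S4  → end S4, accepted

2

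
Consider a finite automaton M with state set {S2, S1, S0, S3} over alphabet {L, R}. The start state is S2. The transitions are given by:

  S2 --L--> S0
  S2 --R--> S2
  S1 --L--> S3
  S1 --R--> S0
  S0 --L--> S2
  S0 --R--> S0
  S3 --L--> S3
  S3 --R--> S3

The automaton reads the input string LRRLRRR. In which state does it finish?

S2 → S0 → S0 → S0 → S2 → S2 → S2 → S2

S2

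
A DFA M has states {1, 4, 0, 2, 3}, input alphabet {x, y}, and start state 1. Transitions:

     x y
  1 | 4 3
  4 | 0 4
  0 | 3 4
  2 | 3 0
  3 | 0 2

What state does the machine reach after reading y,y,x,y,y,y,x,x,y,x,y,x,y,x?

Trace: 1 -y-> 3 -y-> 2 -x-> 3 -y-> 2 -y-> 0 -y-> 4 -x-> 0 -x-> 3 -y-> 2 -x-> 3 -y-> 2 -x-> 3 -y-> 2 -x-> 3

3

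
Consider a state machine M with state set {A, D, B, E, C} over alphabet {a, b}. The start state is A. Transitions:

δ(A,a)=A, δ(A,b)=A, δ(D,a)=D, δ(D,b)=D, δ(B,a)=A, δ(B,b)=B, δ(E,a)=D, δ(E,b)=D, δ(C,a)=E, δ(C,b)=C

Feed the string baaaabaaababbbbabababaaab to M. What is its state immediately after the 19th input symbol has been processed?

A → A → A → A → A → A → A → A → A → A → A → A → A → A → A → A → A → A → A → A
After 19 symbols: A.

A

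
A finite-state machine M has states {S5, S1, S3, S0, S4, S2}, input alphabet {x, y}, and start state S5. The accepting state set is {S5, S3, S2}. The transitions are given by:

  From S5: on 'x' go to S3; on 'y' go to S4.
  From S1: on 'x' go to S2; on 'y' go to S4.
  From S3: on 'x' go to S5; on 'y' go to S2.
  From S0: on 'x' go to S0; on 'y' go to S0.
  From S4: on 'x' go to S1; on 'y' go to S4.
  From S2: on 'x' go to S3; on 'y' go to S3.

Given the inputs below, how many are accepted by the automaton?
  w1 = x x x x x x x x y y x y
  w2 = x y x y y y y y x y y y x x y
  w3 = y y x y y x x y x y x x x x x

w1:
  start at S5
  read 'x': S5 → S3
  read 'x': S3 → S5
  read 'x': S5 → S3
  read 'x': S3 → S5
  read 'x': S5 → S3
  read 'x': S3 → S5
  read 'x': S5 → S3
  read 'x': S3 → S5
  read 'y': S5 → S4
  read 'y': S4 → S4
  read 'x': S4 → S1
  read 'y': S1 → S4
  end S4, rejected
w2:
  start at S5
  read 'x': S5 → S3
  read 'y': S3 → S2
  read 'x': S2 → S3
  read 'y': S3 → S2
  read 'y': S2 → S3
  read 'y': S3 → S2
  read 'y': S2 → S3
  read 'y': S3 → S2
  read 'x': S2 → S3
  read 'y': S3 → S2
  read 'y': S2 → S3
  read 'y': S3 → S2
  read 'x': S2 → S3
  read 'x': S3 → S5
  read 'y': S5 → S4
  end S4, rejected
w3:
  start at S5
  read 'y': S5 → S4
  read 'y': S4 → S4
  read 'x': S4 → S1
  read 'y': S1 → S4
  read 'y': S4 → S4
  read 'x': S4 → S1
  read 'x': S1 → S2
  read 'y': S2 → S3
  read 'x': S3 → S5
  read 'y': S5 → S4
  read 'x': S4 → S1
  read 'x': S1 → S2
  read 'x': S2 → S3
  read 'x': S3 → S5
  read 'x': S5 → S3
  end S3, accepted

1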